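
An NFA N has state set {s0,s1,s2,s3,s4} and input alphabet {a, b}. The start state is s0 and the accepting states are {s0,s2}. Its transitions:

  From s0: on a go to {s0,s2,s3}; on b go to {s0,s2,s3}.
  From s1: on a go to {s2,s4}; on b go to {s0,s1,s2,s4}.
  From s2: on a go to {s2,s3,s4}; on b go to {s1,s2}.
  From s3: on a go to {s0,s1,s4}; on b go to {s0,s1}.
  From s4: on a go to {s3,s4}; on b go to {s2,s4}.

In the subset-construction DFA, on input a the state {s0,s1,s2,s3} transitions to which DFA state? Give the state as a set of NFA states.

δ(s0,a) = {s0,s2,s3}; δ(s1,a) = {s2,s4}; δ(s2,a) = {s2,s3,s4}; δ(s3,a) = {s0,s1,s4}.
Union: {s0,s1,s2,s3,s4}.

{s0,s1,s2,s3,s4}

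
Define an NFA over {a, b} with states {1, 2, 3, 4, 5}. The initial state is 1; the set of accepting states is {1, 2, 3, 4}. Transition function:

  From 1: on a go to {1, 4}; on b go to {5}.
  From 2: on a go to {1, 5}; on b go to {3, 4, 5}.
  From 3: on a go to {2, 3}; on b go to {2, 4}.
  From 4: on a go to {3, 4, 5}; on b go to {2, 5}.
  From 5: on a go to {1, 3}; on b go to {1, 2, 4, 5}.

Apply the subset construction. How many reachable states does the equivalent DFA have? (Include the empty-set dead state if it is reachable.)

12

Start state of the DFA: {1}.
{1} --a--> {1, 4}  [new]
{1} --b--> {5}  [new]
{1, 4} --a--> {1, 3, 4, 5}  [new]
{1, 4} --b--> {2, 5}  [new]
{5} --a--> {1, 3}  [new]
{5} --b--> {1, 2, 4, 5}  [new]
{1, 3, 4, 5} --a--> {1, 2, 3, 4, 5}  [new]
{1, 3, 4, 5} --b--> {1, 2, 4, 5}  [seen]
{2, 5} --a--> {1, 3, 5}  [new]
{2, 5} --b--> {1, 2, 3, 4, 5}  [seen]
{1, 3} --a--> {1, 2, 3, 4}  [new]
{1, 3} --b--> {2, 4, 5}  [new]
{1, 2, 4, 5} --a--> {1, 3, 4, 5}  [seen]
{1, 2, 4, 5} --b--> {1, 2, 3, 4, 5}  [seen]
{1, 2, 3, 4, 5} --a--> {1, 2, 3, 4, 5}  [seen]
{1, 2, 3, 4, 5} --b--> {1, 2, 3, 4, 5}  [seen]
{1, 3, 5} --a--> {1, 2, 3, 4}  [seen]
{1, 3, 5} --b--> {1, 2, 4, 5}  [seen]
{1, 2, 3, 4} --a--> {1, 2, 3, 4, 5}  [seen]
{1, 2, 3, 4} --b--> {2, 3, 4, 5}  [new]
{2, 4, 5} --a--> {1, 3, 4, 5}  [seen]
{2, 4, 5} --b--> {1, 2, 3, 4, 5}  [seen]
{2, 3, 4, 5} --a--> {1, 2, 3, 4, 5}  [seen]
{2, 3, 4, 5} --b--> {1, 2, 3, 4, 5}  [seen]
Reachable DFA states: {1}, {1, 4}, {5}, {1, 3, 4, 5}, {2, 5}, {1, 3}, {1, 2, 4, 5}, {1, 2, 3, 4, 5}, {1, 3, 5}, {1, 2, 3, 4}, {2, 4, 5}, {2, 3, 4, 5}.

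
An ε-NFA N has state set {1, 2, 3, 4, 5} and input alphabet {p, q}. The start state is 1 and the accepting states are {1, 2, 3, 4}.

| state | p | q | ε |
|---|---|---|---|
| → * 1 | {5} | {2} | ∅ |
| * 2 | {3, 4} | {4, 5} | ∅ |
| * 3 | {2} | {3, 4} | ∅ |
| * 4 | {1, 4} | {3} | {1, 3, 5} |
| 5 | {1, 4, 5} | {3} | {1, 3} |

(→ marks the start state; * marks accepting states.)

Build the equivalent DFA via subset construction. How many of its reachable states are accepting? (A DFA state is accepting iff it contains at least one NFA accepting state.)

5

Start state of the DFA: {1} (ε-closure of the NFA start).
{1} --p--> {1, 3, 5}  [new]
{1} --q--> {2}  [new]
{1, 3, 5} --p--> {1, 2, 3, 4, 5}  [new]
{1, 3, 5} --q--> {1, 2, 3, 4, 5}  [seen]
{2} --p--> {1, 3, 4, 5}  [new]
{2} --q--> {1, 3, 4, 5}  [seen]
{1, 2, 3, 4, 5} --p--> {1, 2, 3, 4, 5}  [seen]
{1, 2, 3, 4, 5} --q--> {1, 2, 3, 4, 5}  [seen]
{1, 3, 4, 5} --p--> {1, 2, 3, 4, 5}  [seen]
{1, 3, 4, 5} --q--> {1, 2, 3, 4, 5}  [seen]
Reachable DFA states: {1}, {1, 3, 5}, {2}, {1, 2, 3, 4, 5}, {1, 3, 4, 5}.
Accepting DFA states (contain an NFA accepting state): {1}, {1, 3, 5}, {2}, {1, 2, 3, 4, 5}, {1, 3, 4, 5}.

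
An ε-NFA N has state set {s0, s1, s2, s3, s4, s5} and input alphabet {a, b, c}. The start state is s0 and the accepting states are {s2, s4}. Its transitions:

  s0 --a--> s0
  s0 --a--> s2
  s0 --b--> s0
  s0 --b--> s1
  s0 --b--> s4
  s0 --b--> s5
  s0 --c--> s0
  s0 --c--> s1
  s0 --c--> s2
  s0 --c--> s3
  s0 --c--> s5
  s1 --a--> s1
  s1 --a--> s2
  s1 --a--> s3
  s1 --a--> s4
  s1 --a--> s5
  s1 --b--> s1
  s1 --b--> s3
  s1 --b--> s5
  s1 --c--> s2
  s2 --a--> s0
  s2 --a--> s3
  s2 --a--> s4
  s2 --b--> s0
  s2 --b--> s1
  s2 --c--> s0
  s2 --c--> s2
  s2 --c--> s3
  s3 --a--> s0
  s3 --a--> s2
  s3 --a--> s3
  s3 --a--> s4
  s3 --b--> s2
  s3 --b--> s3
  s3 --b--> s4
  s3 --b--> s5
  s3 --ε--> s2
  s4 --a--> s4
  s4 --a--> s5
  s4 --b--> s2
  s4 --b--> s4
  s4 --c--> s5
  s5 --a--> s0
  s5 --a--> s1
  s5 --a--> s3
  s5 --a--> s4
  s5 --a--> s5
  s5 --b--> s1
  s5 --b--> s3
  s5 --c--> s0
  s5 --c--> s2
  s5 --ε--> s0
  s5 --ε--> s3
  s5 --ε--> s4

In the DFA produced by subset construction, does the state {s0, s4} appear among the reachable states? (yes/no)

no

Start state of the DFA: {s0} (ε-closure of the NFA start).
{s0} --a--> {s0, s2}  [new]
{s0} --b--> {s0, s1, s2, s3, s4, s5}  [new]
{s0} --c--> {s0, s1, s2, s3, s4, s5}  [seen]
{s0, s2} --a--> {s0, s2, s3, s4}  [new]
{s0, s2} --b--> {s0, s1, s2, s3, s4, s5}  [seen]
{s0, s2} --c--> {s0, s1, s2, s3, s4, s5}  [seen]
{s0, s1, s2, s3, s4, s5} --a--> {s0, s1, s2, s3, s4, s5}  [seen]
{s0, s1, s2, s3, s4, s5} --b--> {s0, s1, s2, s3, s4, s5}  [seen]
{s0, s1, s2, s3, s4, s5} --c--> {s0, s1, s2, s3, s4, s5}  [seen]
{s0, s2, s3, s4} --a--> {s0, s2, s3, s4, s5}  [new]
{s0, s2, s3, s4} --b--> {s0, s1, s2, s3, s4, s5}  [seen]
{s0, s2, s3, s4} --c--> {s0, s1, s2, s3, s4, s5}  [seen]
{s0, s2, s3, s4, s5} --a--> {s0, s1, s2, s3, s4, s5}  [seen]
{s0, s2, s3, s4, s5} --b--> {s0, s1, s2, s3, s4, s5}  [seen]
{s0, s2, s3, s4, s5} --c--> {s0, s1, s2, s3, s4, s5}  [seen]
Reachable DFA states: {s0}, {s0, s2}, {s0, s1, s2, s3, s4, s5}, {s0, s2, s3, s4}, {s0, s2, s3, s4, s5}.
{s0, s4} is not among them.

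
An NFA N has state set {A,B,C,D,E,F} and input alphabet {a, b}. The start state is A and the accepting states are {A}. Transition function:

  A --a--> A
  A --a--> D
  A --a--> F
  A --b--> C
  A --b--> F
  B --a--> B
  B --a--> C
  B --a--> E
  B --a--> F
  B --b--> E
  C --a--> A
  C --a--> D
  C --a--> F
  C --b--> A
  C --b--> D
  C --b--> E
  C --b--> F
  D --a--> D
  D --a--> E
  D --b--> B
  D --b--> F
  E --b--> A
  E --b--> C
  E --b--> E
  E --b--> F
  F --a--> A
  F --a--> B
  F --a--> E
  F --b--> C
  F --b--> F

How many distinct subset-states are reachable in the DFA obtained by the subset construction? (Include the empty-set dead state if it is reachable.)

8

Start state of the DFA: {A}.
{A} --a--> {A,D,F}  [new]
{A} --b--> {C,F}  [new]
{A,D,F} --a--> {A,B,D,E,F}  [new]
{A,D,F} --b--> {B,C,F}  [new]
{C,F} --a--> {A,B,D,E,F}  [seen]
{C,F} --b--> {A,C,D,E,F}  [new]
{A,B,D,E,F} --a--> {A,B,C,D,E,F}  [new]
{A,B,D,E,F} --b--> {A,B,C,E,F}  [new]
{B,C,F} --a--> {A,B,C,D,E,F}  [seen]
{B,C,F} --b--> {A,C,D,E,F}  [seen]
{A,C,D,E,F} --a--> {A,B,D,E,F}  [seen]
{A,C,D,E,F} --b--> {A,B,C,D,E,F}  [seen]
{A,B,C,D,E,F} --a--> {A,B,C,D,E,F}  [seen]
{A,B,C,D,E,F} --b--> {A,B,C,D,E,F}  [seen]
{A,B,C,E,F} --a--> {A,B,C,D,E,F}  [seen]
{A,B,C,E,F} --b--> {A,C,D,E,F}  [seen]
Reachable DFA states: {A}, {A,D,F}, {C,F}, {A,B,D,E,F}, {B,C,F}, {A,C,D,E,F}, {A,B,C,D,E,F}, {A,B,C,E,F}.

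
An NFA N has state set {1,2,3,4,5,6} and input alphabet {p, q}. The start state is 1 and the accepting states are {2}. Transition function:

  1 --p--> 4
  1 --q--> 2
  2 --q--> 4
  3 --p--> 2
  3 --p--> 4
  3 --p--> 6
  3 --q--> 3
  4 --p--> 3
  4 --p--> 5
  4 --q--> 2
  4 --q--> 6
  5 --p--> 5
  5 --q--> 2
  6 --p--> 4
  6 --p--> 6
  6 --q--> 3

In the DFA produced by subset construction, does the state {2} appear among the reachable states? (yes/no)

yes

Start state of the DFA: {1}.
{1} --p--> {4}  [new]
{1} --q--> {2}  [new]
{4} --p--> {3,5}  [new]
{4} --q--> {2,6}  [new]
{2} --p--> ∅  [new]
{2} --q--> {4}  [seen]
{3,5} --p--> {2,4,5,6}  [new]
{3,5} --q--> {2,3}  [new]
{2,6} --p--> {4,6}  [new]
{2,6} --q--> {3,4}  [new]
∅ --p--> ∅  [seen]
∅ --q--> ∅  [seen]
{2,4,5,6} --p--> {3,4,5,6}  [new]
{2,4,5,6} --q--> {2,3,4,6}  [new]
{2,3} --p--> {2,4,6}  [new]
{2,3} --q--> {3,4}  [seen]
{4,6} --p--> {3,4,5,6}  [seen]
{4,6} --q--> {2,3,6}  [new]
{3,4} --p--> {2,3,4,5,6}  [new]
{3,4} --q--> {2,3,6}  [seen]
{3,4,5,6} --p--> {2,3,4,5,6}  [seen]
{3,4,5,6} --q--> {2,3,6}  [seen]
{2,3,4,6} --p--> {2,3,4,5,6}  [seen]
{2,3,4,6} --q--> {2,3,4,6}  [seen]
{2,4,6} --p--> {3,4,5,6}  [seen]
{2,4,6} --q--> {2,3,4,6}  [seen]
{2,3,6} --p--> {2,4,6}  [seen]
{2,3,6} --q--> {3,4}  [seen]
{2,3,4,5,6} --p--> {2,3,4,5,6}  [seen]
{2,3,4,5,6} --q--> {2,3,4,6}  [seen]
Reachable DFA states: {1}, {4}, {2}, {3,5}, {2,6}, ∅, {2,4,5,6}, {2,3}, {4,6}, {3,4}, {3,4,5,6}, {2,3,4,6}, {2,4,6}, {2,3,6}, {2,3,4,5,6}.
{2} is among them.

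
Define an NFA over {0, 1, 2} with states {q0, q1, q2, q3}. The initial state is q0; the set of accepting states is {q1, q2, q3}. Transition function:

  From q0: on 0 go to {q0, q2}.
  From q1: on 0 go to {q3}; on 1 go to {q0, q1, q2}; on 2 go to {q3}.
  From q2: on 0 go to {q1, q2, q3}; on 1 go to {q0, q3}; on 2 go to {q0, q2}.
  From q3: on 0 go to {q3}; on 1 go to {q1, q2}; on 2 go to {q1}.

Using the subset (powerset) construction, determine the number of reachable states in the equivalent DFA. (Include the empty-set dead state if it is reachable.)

Start state of the DFA: {q0}.
{q0} --0--> {q0, q2}  [new]
{q0} --1--> ∅  [new]
{q0} --2--> ∅  [seen]
{q0, q2} --0--> {q0, q1, q2, q3}  [new]
{q0, q2} --1--> {q0, q3}  [new]
{q0, q2} --2--> {q0, q2}  [seen]
∅ --0--> ∅  [seen]
∅ --1--> ∅  [seen]
∅ --2--> ∅  [seen]
{q0, q1, q2, q3} --0--> {q0, q1, q2, q3}  [seen]
{q0, q1, q2, q3} --1--> {q0, q1, q2, q3}  [seen]
{q0, q1, q2, q3} --2--> {q0, q1, q2, q3}  [seen]
{q0, q3} --0--> {q0, q2, q3}  [new]
{q0, q3} --1--> {q1, q2}  [new]
{q0, q3} --2--> {q1}  [new]
{q0, q2, q3} --0--> {q0, q1, q2, q3}  [seen]
{q0, q2, q3} --1--> {q0, q1, q2, q3}  [seen]
{q0, q2, q3} --2--> {q0, q1, q2}  [new]
{q1, q2} --0--> {q1, q2, q3}  [new]
{q1, q2} --1--> {q0, q1, q2, q3}  [seen]
{q1, q2} --2--> {q0, q2, q3}  [seen]
{q1} --0--> {q3}  [new]
{q1} --1--> {q0, q1, q2}  [seen]
{q1} --2--> {q3}  [seen]
{q0, q1, q2} --0--> {q0, q1, q2, q3}  [seen]
{q0, q1, q2} --1--> {q0, q1, q2, q3}  [seen]
{q0, q1, q2} --2--> {q0, q2, q3}  [seen]
{q1, q2, q3} --0--> {q1, q2, q3}  [seen]
{q1, q2, q3} --1--> {q0, q1, q2, q3}  [seen]
{q1, q2, q3} --2--> {q0, q1, q2, q3}  [seen]
{q3} --0--> {q3}  [seen]
{q3} --1--> {q1, q2}  [seen]
{q3} --2--> {q1}  [seen]
Reachable DFA states: {q0}, {q0, q2}, ∅, {q0, q1, q2, q3}, {q0, q3}, {q0, q2, q3}, {q1, q2}, {q1}, {q0, q1, q2}, {q1, q2, q3}, {q3}.

11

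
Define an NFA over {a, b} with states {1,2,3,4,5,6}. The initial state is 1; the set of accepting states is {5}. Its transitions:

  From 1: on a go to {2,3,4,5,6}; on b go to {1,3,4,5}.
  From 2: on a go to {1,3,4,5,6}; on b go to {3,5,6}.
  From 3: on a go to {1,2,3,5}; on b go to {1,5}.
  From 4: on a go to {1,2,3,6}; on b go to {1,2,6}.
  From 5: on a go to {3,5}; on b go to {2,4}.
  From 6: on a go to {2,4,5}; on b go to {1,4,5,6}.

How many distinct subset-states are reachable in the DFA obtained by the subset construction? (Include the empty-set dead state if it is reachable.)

4

Start state of the DFA: {1}.
{1} --a--> {2,3,4,5,6}  [new]
{1} --b--> {1,3,4,5}  [new]
{2,3,4,5,6} --a--> {1,2,3,4,5,6}  [new]
{2,3,4,5,6} --b--> {1,2,3,4,5,6}  [seen]
{1,3,4,5} --a--> {1,2,3,4,5,6}  [seen]
{1,3,4,5} --b--> {1,2,3,4,5,6}  [seen]
{1,2,3,4,5,6} --a--> {1,2,3,4,5,6}  [seen]
{1,2,3,4,5,6} --b--> {1,2,3,4,5,6}  [seen]
Reachable DFA states: {1}, {2,3,4,5,6}, {1,3,4,5}, {1,2,3,4,5,6}.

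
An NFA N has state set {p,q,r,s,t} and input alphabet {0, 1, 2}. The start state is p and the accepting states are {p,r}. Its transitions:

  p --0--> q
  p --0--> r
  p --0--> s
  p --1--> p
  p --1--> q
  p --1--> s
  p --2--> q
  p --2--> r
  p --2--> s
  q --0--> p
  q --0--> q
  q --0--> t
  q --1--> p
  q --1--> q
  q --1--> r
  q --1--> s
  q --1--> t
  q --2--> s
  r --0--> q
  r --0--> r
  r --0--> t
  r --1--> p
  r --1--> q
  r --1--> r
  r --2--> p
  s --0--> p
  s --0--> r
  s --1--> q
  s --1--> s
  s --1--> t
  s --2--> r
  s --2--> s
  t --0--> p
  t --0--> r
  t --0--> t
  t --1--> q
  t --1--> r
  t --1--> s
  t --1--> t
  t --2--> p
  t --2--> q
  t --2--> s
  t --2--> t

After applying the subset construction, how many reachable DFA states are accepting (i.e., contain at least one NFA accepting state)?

7

Start state of the DFA: {p}.
{p} --0--> {q,r,s}  [new]
{p} --1--> {p,q,s}  [new]
{p} --2--> {q,r,s}  [seen]
{q,r,s} --0--> {p,q,r,t}  [new]
{q,r,s} --1--> {p,q,r,s,t}  [new]
{q,r,s} --2--> {p,r,s}  [new]
{p,q,s} --0--> {p,q,r,s,t}  [seen]
{p,q,s} --1--> {p,q,r,s,t}  [seen]
{p,q,s} --2--> {q,r,s}  [seen]
{p,q,r,t} --0--> {p,q,r,s,t}  [seen]
{p,q,r,t} --1--> {p,q,r,s,t}  [seen]
{p,q,r,t} --2--> {p,q,r,s,t}  [seen]
{p,q,r,s,t} --0--> {p,q,r,s,t}  [seen]
{p,q,r,s,t} --1--> {p,q,r,s,t}  [seen]
{p,q,r,s,t} --2--> {p,q,r,s,t}  [seen]
{p,r,s} --0--> {p,q,r,s,t}  [seen]
{p,r,s} --1--> {p,q,r,s,t}  [seen]
{p,r,s} --2--> {p,q,r,s}  [new]
{p,q,r,s} --0--> {p,q,r,s,t}  [seen]
{p,q,r,s} --1--> {p,q,r,s,t}  [seen]
{p,q,r,s} --2--> {p,q,r,s}  [seen]
Reachable DFA states: {p}, {q,r,s}, {p,q,s}, {p,q,r,t}, {p,q,r,s,t}, {p,r,s}, {p,q,r,s}.
Accepting DFA states (contain an NFA accepting state): {p}, {q,r,s}, {p,q,s}, {p,q,r,t}, {p,q,r,s,t}, {p,r,s}, {p,q,r,s}.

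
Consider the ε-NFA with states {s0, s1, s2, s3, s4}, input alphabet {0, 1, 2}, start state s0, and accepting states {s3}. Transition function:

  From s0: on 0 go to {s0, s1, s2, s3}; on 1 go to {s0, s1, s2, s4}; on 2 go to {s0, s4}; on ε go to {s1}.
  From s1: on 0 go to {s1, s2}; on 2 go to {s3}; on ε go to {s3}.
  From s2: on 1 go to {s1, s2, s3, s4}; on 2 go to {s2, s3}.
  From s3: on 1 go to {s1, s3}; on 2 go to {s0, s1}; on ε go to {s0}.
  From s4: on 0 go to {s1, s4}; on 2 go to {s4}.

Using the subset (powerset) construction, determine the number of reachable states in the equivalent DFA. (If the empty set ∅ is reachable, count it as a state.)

4

Start state of the DFA: {s0, s1, s3} (ε-closure of the NFA start).
{s0, s1, s3} --0--> {s0, s1, s2, s3}  [new]
{s0, s1, s3} --1--> {s0, s1, s2, s3, s4}  [new]
{s0, s1, s3} --2--> {s0, s1, s3, s4}  [new]
{s0, s1, s2, s3} --0--> {s0, s1, s2, s3}  [seen]
{s0, s1, s2, s3} --1--> {s0, s1, s2, s3, s4}  [seen]
{s0, s1, s2, s3} --2--> {s0, s1, s2, s3, s4}  [seen]
{s0, s1, s2, s3, s4} --0--> {s0, s1, s2, s3, s4}  [seen]
{s0, s1, s2, s3, s4} --1--> {s0, s1, s2, s3, s4}  [seen]
{s0, s1, s2, s3, s4} --2--> {s0, s1, s2, s3, s4}  [seen]
{s0, s1, s3, s4} --0--> {s0, s1, s2, s3, s4}  [seen]
{s0, s1, s3, s4} --1--> {s0, s1, s2, s3, s4}  [seen]
{s0, s1, s3, s4} --2--> {s0, s1, s3, s4}  [seen]
Reachable DFA states: {s0, s1, s3}, {s0, s1, s2, s3}, {s0, s1, s2, s3, s4}, {s0, s1, s3, s4}.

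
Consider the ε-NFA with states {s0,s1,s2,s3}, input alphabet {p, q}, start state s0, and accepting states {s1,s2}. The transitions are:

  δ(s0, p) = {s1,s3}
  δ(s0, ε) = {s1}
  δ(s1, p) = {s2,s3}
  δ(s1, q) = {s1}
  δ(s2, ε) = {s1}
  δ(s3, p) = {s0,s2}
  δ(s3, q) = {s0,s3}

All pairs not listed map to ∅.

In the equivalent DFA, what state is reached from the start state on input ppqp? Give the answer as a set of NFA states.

{s0,s1,s2,s3}

Start: {s0,s1}.
δ(s0,p) = {s1,s3}; δ(s1,p) = {s2,s3}.
Union: {s1,s2,s3}.
After p: {s1,s2,s3}.
δ(s1,p) = {s2,s3}; δ(s2,p) = ∅; δ(s3,p) = {s0,s2}.
Union: {s0,s2,s3}.
ε-closure gives {s0,s1,s2,s3}.
After p: {s0,s1,s2,s3}.
δ(s0,q) = ∅; δ(s1,q) = {s1}; δ(s2,q) = ∅; δ(s3,q) = {s0,s3}.
Union: {s0,s1,s3}.
After q: {s0,s1,s3}.
δ(s0,p) = {s1,s3}; δ(s1,p) = {s2,s3}; δ(s3,p) = {s0,s2}.
Union: {s0,s1,s2,s3}.
After p: {s0,s1,s2,s3}.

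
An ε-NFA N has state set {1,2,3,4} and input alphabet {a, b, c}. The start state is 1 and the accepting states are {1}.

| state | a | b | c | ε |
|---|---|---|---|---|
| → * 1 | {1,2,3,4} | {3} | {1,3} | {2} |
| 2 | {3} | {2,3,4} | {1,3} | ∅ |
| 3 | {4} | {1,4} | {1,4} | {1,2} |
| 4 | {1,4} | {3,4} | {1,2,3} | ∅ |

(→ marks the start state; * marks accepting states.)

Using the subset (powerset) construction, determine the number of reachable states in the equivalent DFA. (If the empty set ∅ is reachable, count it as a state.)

Start state of the DFA: {1,2} (ε-closure of the NFA start).
{1,2} --a--> {1,2,3,4}  [new]
{1,2} --b--> {1,2,3,4}  [seen]
{1,2} --c--> {1,2,3}  [new]
{1,2,3,4} --a--> {1,2,3,4}  [seen]
{1,2,3,4} --b--> {1,2,3,4}  [seen]
{1,2,3,4} --c--> {1,2,3,4}  [seen]
{1,2,3} --a--> {1,2,3,4}  [seen]
{1,2,3} --b--> {1,2,3,4}  [seen]
{1,2,3} --c--> {1,2,3,4}  [seen]
Reachable DFA states: {1,2}, {1,2,3,4}, {1,2,3}.

3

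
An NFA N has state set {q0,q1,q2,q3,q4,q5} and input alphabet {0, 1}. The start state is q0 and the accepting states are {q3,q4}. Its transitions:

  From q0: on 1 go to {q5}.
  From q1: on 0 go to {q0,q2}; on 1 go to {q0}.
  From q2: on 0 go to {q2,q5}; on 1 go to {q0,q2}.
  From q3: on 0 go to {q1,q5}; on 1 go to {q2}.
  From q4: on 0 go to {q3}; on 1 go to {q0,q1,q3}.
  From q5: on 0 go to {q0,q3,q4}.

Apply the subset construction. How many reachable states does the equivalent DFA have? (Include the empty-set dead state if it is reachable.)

Start state of the DFA: {q0}.
{q0} --0--> ∅  [new]
{q0} --1--> {q5}  [new]
∅ --0--> ∅  [seen]
∅ --1--> ∅  [seen]
{q5} --0--> {q0,q3,q4}  [new]
{q5} --1--> ∅  [seen]
{q0,q3,q4} --0--> {q1,q3,q5}  [new]
{q0,q3,q4} --1--> {q0,q1,q2,q3,q5}  [new]
{q1,q3,q5} --0--> {q0,q1,q2,q3,q4,q5}  [new]
{q1,q3,q5} --1--> {q0,q2}  [new]
{q0,q1,q2,q3,q5} --0--> {q0,q1,q2,q3,q4,q5}  [seen]
{q0,q1,q2,q3,q5} --1--> {q0,q2,q5}  [new]
{q0,q1,q2,q3,q4,q5} --0--> {q0,q1,q2,q3,q4,q5}  [seen]
{q0,q1,q2,q3,q4,q5} --1--> {q0,q1,q2,q3,q5}  [seen]
{q0,q2} --0--> {q2,q5}  [new]
{q0,q2} --1--> {q0,q2,q5}  [seen]
{q0,q2,q5} --0--> {q0,q2,q3,q4,q5}  [new]
{q0,q2,q5} --1--> {q0,q2,q5}  [seen]
{q2,q5} --0--> {q0,q2,q3,q4,q5}  [seen]
{q2,q5} --1--> {q0,q2}  [seen]
{q0,q2,q3,q4,q5} --0--> {q0,q1,q2,q3,q4,q5}  [seen]
{q0,q2,q3,q4,q5} --1--> {q0,q1,q2,q3,q5}  [seen]
Reachable DFA states: {q0}, ∅, {q5}, {q0,q3,q4}, {q1,q3,q5}, {q0,q1,q2,q3,q5}, {q0,q1,q2,q3,q4,q5}, {q0,q2}, {q0,q2,q5}, {q2,q5}, {q0,q2,q3,q4,q5}.

11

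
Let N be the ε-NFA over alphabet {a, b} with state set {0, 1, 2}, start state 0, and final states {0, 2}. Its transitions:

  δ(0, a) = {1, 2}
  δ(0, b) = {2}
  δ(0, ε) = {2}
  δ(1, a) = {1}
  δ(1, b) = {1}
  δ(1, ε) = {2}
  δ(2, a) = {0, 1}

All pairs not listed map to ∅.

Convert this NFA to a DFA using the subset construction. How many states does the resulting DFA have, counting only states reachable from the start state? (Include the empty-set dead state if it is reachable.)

5

Start state of the DFA: {0, 2} (ε-closure of the NFA start).
{0, 2} --a--> {0, 1, 2}  [new]
{0, 2} --b--> {2}  [new]
{0, 1, 2} --a--> {0, 1, 2}  [seen]
{0, 1, 2} --b--> {1, 2}  [new]
{2} --a--> {0, 1, 2}  [seen]
{2} --b--> ∅  [new]
{1, 2} --a--> {0, 1, 2}  [seen]
{1, 2} --b--> {1, 2}  [seen]
∅ --a--> ∅  [seen]
∅ --b--> ∅  [seen]
Reachable DFA states: {0, 2}, {0, 1, 2}, {2}, {1, 2}, ∅.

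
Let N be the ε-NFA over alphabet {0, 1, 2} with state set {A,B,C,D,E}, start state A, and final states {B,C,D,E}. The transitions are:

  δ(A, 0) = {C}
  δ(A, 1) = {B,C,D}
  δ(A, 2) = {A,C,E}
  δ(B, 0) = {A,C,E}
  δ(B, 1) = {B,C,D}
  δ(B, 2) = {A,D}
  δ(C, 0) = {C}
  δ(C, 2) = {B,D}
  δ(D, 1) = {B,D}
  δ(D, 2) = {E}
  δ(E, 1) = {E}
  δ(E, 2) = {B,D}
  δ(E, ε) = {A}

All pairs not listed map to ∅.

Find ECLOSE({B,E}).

{A,B,E}

Begin with {B,E}.
E →ε {A}; add A.
ε-closure = {A,B,E}.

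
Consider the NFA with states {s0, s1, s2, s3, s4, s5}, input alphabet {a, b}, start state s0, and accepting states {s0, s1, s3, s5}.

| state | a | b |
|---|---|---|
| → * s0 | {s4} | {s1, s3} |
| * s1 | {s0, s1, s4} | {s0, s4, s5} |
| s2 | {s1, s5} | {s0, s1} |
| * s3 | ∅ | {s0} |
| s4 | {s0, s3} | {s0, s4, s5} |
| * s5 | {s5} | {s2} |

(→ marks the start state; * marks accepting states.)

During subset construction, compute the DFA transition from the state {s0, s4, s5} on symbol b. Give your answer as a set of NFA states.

{s0, s1, s2, s3, s4, s5}

δ(s0,b) = {s1, s3}; δ(s4,b) = {s0, s4, s5}; δ(s5,b) = {s2}.
Union: {s0, s1, s2, s3, s4, s5}.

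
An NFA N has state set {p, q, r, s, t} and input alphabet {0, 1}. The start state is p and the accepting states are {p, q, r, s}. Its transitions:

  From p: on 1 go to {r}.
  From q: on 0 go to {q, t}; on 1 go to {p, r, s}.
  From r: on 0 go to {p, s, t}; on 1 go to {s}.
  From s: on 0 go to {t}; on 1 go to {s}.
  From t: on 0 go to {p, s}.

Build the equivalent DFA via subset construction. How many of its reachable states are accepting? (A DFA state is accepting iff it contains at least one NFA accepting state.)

Start state of the DFA: {p}.
{p} --0--> ∅  [new]
{p} --1--> {r}  [new]
∅ --0--> ∅  [seen]
∅ --1--> ∅  [seen]
{r} --0--> {p, s, t}  [new]
{r} --1--> {s}  [new]
{p, s, t} --0--> {p, s, t}  [seen]
{p, s, t} --1--> {r, s}  [new]
{s} --0--> {t}  [new]
{s} --1--> {s}  [seen]
{r, s} --0--> {p, s, t}  [seen]
{r, s} --1--> {s}  [seen]
{t} --0--> {p, s}  [new]
{t} --1--> ∅  [seen]
{p, s} --0--> {t}  [seen]
{p, s} --1--> {r, s}  [seen]
Reachable DFA states: {p}, ∅, {r}, {p, s, t}, {s}, {r, s}, {t}, {p, s}.
Accepting DFA states (contain an NFA accepting state): {p}, {r}, {p, s, t}, {s}, {r, s}, {p, s}.

6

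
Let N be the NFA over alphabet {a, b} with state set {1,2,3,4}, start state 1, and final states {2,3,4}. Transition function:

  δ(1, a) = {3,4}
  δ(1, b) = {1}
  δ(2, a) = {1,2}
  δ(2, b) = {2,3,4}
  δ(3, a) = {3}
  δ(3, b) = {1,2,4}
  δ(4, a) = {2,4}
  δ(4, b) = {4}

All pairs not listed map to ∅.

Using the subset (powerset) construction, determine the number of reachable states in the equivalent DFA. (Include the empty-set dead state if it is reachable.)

Start state of the DFA: {1}.
{1} --a--> {3,4}  [new]
{1} --b--> {1}  [seen]
{3,4} --a--> {2,3,4}  [new]
{3,4} --b--> {1,2,4}  [new]
{2,3,4} --a--> {1,2,3,4}  [new]
{2,3,4} --b--> {1,2,3,4}  [seen]
{1,2,4} --a--> {1,2,3,4}  [seen]
{1,2,4} --b--> {1,2,3,4}  [seen]
{1,2,3,4} --a--> {1,2,3,4}  [seen]
{1,2,3,4} --b--> {1,2,3,4}  [seen]
Reachable DFA states: {1}, {3,4}, {2,3,4}, {1,2,4}, {1,2,3,4}.

5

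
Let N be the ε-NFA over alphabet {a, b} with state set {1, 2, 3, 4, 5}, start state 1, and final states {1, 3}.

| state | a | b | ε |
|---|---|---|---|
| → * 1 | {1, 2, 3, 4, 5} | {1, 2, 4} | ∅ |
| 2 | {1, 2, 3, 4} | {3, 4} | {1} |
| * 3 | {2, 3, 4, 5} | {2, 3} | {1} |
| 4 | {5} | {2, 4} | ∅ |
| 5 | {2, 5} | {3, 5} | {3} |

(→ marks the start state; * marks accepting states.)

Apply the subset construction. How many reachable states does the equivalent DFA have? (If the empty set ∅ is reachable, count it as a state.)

4

Start state of the DFA: {1} (ε-closure of the NFA start).
{1} --a--> {1, 2, 3, 4, 5}  [new]
{1} --b--> {1, 2, 4}  [new]
{1, 2, 3, 4, 5} --a--> {1, 2, 3, 4, 5}  [seen]
{1, 2, 3, 4, 5} --b--> {1, 2, 3, 4, 5}  [seen]
{1, 2, 4} --a--> {1, 2, 3, 4, 5}  [seen]
{1, 2, 4} --b--> {1, 2, 3, 4}  [new]
{1, 2, 3, 4} --a--> {1, 2, 3, 4, 5}  [seen]
{1, 2, 3, 4} --b--> {1, 2, 3, 4}  [seen]
Reachable DFA states: {1}, {1, 2, 3, 4, 5}, {1, 2, 4}, {1, 2, 3, 4}.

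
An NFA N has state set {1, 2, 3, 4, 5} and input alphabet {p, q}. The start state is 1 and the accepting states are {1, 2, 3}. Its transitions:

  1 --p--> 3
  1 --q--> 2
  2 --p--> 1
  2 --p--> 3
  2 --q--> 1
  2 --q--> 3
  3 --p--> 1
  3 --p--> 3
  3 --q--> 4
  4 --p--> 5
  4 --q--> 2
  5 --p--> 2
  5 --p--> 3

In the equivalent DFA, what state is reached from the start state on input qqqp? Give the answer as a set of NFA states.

{1, 3, 5}

Start: {1}.
δ(1,q) = {2}.
Union: {2}.
After q: {2}.
δ(2,q) = {1, 3}.
Union: {1, 3}.
After q: {1, 3}.
δ(1,q) = {2}; δ(3,q) = {4}.
Union: {2, 4}.
After q: {2, 4}.
δ(2,p) = {1, 3}; δ(4,p) = {5}.
Union: {1, 3, 5}.
After p: {1, 3, 5}.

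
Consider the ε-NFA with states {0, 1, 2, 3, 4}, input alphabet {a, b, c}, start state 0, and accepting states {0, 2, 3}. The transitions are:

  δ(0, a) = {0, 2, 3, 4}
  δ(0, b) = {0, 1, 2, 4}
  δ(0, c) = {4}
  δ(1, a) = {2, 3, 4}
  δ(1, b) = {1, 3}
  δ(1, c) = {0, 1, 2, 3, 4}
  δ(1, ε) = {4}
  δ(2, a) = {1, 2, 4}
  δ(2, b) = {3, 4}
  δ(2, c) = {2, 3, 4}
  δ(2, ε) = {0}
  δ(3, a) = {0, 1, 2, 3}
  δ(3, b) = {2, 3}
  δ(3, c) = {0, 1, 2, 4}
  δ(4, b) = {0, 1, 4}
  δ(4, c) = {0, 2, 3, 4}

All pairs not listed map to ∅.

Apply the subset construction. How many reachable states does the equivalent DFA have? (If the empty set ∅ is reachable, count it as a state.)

7

Start state of the DFA: {0} (ε-closure of the NFA start).
{0} --a--> {0, 2, 3, 4}  [new]
{0} --b--> {0, 1, 2, 4}  [new]
{0} --c--> {4}  [new]
{0, 2, 3, 4} --a--> {0, 1, 2, 3, 4}  [new]
{0, 2, 3, 4} --b--> {0, 1, 2, 3, 4}  [seen]
{0, 2, 3, 4} --c--> {0, 1, 2, 3, 4}  [seen]
{0, 1, 2, 4} --a--> {0, 1, 2, 3, 4}  [seen]
{0, 1, 2, 4} --b--> {0, 1, 2, 3, 4}  [seen]
{0, 1, 2, 4} --c--> {0, 1, 2, 3, 4}  [seen]
{4} --a--> ∅  [new]
{4} --b--> {0, 1, 4}  [new]
{4} --c--> {0, 2, 3, 4}  [seen]
{0, 1, 2, 3, 4} --a--> {0, 1, 2, 3, 4}  [seen]
{0, 1, 2, 3, 4} --b--> {0, 1, 2, 3, 4}  [seen]
{0, 1, 2, 3, 4} --c--> {0, 1, 2, 3, 4}  [seen]
∅ --a--> ∅  [seen]
∅ --b--> ∅  [seen]
∅ --c--> ∅  [seen]
{0, 1, 4} --a--> {0, 2, 3, 4}  [seen]
{0, 1, 4} --b--> {0, 1, 2, 3, 4}  [seen]
{0, 1, 4} --c--> {0, 1, 2, 3, 4}  [seen]
Reachable DFA states: {0}, {0, 2, 3, 4}, {0, 1, 2, 4}, {4}, {0, 1, 2, 3, 4}, ∅, {0, 1, 4}.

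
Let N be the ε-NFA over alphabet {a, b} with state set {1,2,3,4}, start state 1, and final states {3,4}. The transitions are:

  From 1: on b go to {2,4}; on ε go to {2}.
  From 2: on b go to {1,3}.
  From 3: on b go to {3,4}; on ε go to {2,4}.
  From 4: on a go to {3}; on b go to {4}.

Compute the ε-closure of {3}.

{2,3,4}

Begin with {3}.
3 →ε {2,4}; add 2, 4.
ε-closure = {2,3,4}.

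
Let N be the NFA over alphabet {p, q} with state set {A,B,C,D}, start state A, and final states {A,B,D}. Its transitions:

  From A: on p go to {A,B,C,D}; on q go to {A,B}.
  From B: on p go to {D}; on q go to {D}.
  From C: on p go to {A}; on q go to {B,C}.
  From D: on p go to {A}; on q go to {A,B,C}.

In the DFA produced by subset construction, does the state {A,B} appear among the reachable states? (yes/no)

Start state of the DFA: {A}.
{A} --p--> {A,B,C,D}  [new]
{A} --q--> {A,B}  [new]
{A,B,C,D} --p--> {A,B,C,D}  [seen]
{A,B,C,D} --q--> {A,B,C,D}  [seen]
{A,B} --p--> {A,B,C,D}  [seen]
{A,B} --q--> {A,B,D}  [new]
{A,B,D} --p--> {A,B,C,D}  [seen]
{A,B,D} --q--> {A,B,C,D}  [seen]
Reachable DFA states: {A}, {A,B,C,D}, {A,B}, {A,B,D}.
{A,B} is among them.

yes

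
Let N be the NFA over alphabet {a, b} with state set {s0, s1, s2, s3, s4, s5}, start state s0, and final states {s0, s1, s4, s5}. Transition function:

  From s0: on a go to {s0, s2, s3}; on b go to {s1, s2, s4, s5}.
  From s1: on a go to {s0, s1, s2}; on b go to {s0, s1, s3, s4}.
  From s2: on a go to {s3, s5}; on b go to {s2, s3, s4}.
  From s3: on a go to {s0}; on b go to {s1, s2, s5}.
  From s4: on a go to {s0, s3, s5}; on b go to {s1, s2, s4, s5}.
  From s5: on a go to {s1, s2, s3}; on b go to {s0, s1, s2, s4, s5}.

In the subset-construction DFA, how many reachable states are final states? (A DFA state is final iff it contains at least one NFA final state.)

Start state of the DFA: {s0}.
{s0} --a--> {s0, s2, s3}  [new]
{s0} --b--> {s1, s2, s4, s5}  [new]
{s0, s2, s3} --a--> {s0, s2, s3, s5}  [new]
{s0, s2, s3} --b--> {s1, s2, s3, s4, s5}  [new]
{s1, s2, s4, s5} --a--> {s0, s1, s2, s3, s5}  [new]
{s1, s2, s4, s5} --b--> {s0, s1, s2, s3, s4, s5}  [new]
{s0, s2, s3, s5} --a--> {s0, s1, s2, s3, s5}  [seen]
{s0, s2, s3, s5} --b--> {s0, s1, s2, s3, s4, s5}  [seen]
{s1, s2, s3, s4, s5} --a--> {s0, s1, s2, s3, s5}  [seen]
{s1, s2, s3, s4, s5} --b--> {s0, s1, s2, s3, s4, s5}  [seen]
{s0, s1, s2, s3, s5} --a--> {s0, s1, s2, s3, s5}  [seen]
{s0, s1, s2, s3, s5} --b--> {s0, s1, s2, s3, s4, s5}  [seen]
{s0, s1, s2, s3, s4, s5} --a--> {s0, s1, s2, s3, s5}  [seen]
{s0, s1, s2, s3, s4, s5} --b--> {s0, s1, s2, s3, s4, s5}  [seen]
Reachable DFA states: {s0}, {s0, s2, s3}, {s1, s2, s4, s5}, {s0, s2, s3, s5}, {s1, s2, s3, s4, s5}, {s0, s1, s2, s3, s5}, {s0, s1, s2, s3, s4, s5}.
Accepting DFA states (contain an NFA accepting state): {s0}, {s0, s2, s3}, {s1, s2, s4, s5}, {s0, s2, s3, s5}, {s1, s2, s3, s4, s5}, {s0, s1, s2, s3, s5}, {s0, s1, s2, s3, s4, s5}.

7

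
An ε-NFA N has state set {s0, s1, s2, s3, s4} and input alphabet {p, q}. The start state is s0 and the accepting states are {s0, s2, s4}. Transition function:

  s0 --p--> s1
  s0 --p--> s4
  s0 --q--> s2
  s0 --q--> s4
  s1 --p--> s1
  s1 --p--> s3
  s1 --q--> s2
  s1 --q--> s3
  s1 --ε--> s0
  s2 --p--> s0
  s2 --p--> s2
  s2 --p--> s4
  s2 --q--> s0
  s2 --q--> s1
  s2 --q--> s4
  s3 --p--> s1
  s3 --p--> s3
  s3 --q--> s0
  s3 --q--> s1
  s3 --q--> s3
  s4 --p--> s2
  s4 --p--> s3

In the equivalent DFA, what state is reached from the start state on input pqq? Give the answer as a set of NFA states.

Start: {s0}.
δ(s0,p) = {s1, s4}.
Union: {s1, s4}.
ε-closure gives {s0, s1, s4}.
After p: {s0, s1, s4}.
δ(s0,q) = {s2, s4}; δ(s1,q) = {s2, s3}; δ(s4,q) = ∅.
Union: {s2, s3, s4}.
After q: {s2, s3, s4}.
δ(s2,q) = {s0, s1, s4}; δ(s3,q) = {s0, s1, s3}; δ(s4,q) = ∅.
Union: {s0, s1, s3, s4}.
After q: {s0, s1, s3, s4}.

{s0, s1, s3, s4}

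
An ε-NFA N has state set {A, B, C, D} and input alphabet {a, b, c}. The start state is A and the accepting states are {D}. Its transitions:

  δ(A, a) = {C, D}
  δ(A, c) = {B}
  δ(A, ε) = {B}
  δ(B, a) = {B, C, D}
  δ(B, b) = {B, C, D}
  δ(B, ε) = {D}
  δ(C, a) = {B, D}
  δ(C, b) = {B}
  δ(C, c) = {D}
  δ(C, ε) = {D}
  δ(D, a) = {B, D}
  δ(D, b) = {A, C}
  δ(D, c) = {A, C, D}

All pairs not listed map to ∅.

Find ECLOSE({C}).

Begin with {C}.
C →ε {D}; add D.
ε-closure = {C, D}.

{C, D}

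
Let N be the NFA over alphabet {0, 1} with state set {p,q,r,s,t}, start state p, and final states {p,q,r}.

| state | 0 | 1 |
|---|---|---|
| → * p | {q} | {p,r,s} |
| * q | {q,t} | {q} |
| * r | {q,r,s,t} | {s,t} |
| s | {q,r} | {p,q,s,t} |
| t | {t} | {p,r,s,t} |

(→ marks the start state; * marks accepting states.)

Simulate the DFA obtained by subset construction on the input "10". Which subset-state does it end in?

Start: {p}.
δ(p,1) = {p,r,s}.
Union: {p,r,s}.
After 1: {p,r,s}.
δ(p,0) = {q}; δ(r,0) = {q,r,s,t}; δ(s,0) = {q,r}.
Union: {q,r,s,t}.
After 0: {q,r,s,t}.

{q,r,s,t}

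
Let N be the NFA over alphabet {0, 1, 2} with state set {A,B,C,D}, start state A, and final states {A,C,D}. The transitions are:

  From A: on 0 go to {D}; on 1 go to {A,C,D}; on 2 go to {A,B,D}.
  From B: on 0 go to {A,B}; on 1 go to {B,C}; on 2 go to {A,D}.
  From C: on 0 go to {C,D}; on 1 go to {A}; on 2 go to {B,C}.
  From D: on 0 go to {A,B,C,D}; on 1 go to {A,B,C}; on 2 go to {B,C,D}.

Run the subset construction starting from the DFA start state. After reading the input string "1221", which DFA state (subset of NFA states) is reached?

{A,B,C,D}

Start: {A}.
δ(A,1) = {A,C,D}.
Union: {A,C,D}.
After 1: {A,C,D}.
δ(A,2) = {A,B,D}; δ(C,2) = {B,C}; δ(D,2) = {B,C,D}.
Union: {A,B,C,D}.
After 2: {A,B,C,D}.
δ(A,2) = {A,B,D}; δ(B,2) = {A,D}; δ(C,2) = {B,C}; δ(D,2) = {B,C,D}.
Union: {A,B,C,D}.
After 2: {A,B,C,D}.
δ(A,1) = {A,C,D}; δ(B,1) = {B,C}; δ(C,1) = {A}; δ(D,1) = {A,B,C}.
Union: {A,B,C,D}.
After 1: {A,B,C,D}.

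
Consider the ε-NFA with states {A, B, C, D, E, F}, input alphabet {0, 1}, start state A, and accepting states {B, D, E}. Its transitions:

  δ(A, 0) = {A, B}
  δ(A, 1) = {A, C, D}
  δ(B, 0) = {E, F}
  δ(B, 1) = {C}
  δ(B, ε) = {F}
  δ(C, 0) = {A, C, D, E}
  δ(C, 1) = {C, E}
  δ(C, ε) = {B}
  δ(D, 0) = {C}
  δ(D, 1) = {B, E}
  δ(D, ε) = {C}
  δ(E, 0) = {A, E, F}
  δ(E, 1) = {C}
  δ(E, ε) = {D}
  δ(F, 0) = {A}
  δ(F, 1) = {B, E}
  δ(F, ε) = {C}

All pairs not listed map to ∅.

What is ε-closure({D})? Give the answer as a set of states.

{B, C, D, F}

Begin with {D}.
D →ε {C}; add C.
C →ε {B}; add B.
B →ε {F}; add F.
ε-closure = {B, C, D, F}.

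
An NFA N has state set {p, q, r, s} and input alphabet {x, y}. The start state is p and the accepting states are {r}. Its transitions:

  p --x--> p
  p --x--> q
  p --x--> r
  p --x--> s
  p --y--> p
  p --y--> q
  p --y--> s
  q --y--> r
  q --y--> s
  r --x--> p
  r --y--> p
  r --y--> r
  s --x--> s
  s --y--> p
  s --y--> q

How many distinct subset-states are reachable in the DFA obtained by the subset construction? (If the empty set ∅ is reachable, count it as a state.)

3

Start state of the DFA: {p}.
{p} --x--> {p, q, r, s}  [new]
{p} --y--> {p, q, s}  [new]
{p, q, r, s} --x--> {p, q, r, s}  [seen]
{p, q, r, s} --y--> {p, q, r, s}  [seen]
{p, q, s} --x--> {p, q, r, s}  [seen]
{p, q, s} --y--> {p, q, r, s}  [seen]
Reachable DFA states: {p}, {p, q, r, s}, {p, q, s}.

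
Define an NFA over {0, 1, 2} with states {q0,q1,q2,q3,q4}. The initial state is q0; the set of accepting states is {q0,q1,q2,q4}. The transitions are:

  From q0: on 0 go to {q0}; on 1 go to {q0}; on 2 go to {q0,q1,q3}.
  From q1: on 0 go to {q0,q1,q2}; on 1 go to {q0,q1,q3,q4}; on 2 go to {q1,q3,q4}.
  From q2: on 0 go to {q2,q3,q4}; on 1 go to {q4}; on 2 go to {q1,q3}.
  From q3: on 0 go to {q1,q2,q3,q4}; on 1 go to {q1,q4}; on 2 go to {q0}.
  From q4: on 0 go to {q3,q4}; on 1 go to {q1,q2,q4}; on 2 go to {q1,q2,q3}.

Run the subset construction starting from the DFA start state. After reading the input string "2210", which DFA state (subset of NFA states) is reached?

{q0,q1,q2,q3,q4}

Start: {q0}.
δ(q0,2) = {q0,q1,q3}.
Union: {q0,q1,q3}.
After 2: {q0,q1,q3}.
δ(q0,2) = {q0,q1,q3}; δ(q1,2) = {q1,q3,q4}; δ(q3,2) = {q0}.
Union: {q0,q1,q3,q4}.
After 2: {q0,q1,q3,q4}.
δ(q0,1) = {q0}; δ(q1,1) = {q0,q1,q3,q4}; δ(q3,1) = {q1,q4}; δ(q4,1) = {q1,q2,q4}.
Union: {q0,q1,q2,q3,q4}.
After 1: {q0,q1,q2,q3,q4}.
δ(q0,0) = {q0}; δ(q1,0) = {q0,q1,q2}; δ(q2,0) = {q2,q3,q4}; δ(q3,0) = {q1,q2,q3,q4}; δ(q4,0) = {q3,q4}.
Union: {q0,q1,q2,q3,q4}.
After 0: {q0,q1,q2,q3,q4}.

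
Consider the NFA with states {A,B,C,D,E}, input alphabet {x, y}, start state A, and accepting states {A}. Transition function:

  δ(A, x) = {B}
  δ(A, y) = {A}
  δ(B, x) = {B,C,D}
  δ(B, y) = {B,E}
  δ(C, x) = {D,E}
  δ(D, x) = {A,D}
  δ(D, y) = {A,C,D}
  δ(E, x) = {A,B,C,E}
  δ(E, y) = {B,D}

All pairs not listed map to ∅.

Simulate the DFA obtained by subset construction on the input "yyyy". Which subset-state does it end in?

Start: {A}.
δ(A,y) = {A}.
Union: {A}.
After y: {A}.
δ(A,y) = {A}.
Union: {A}.
After y: {A}.
δ(A,y) = {A}.
Union: {A}.
After y: {A}.
δ(A,y) = {A}.
Union: {A}.
After y: {A}.

{A}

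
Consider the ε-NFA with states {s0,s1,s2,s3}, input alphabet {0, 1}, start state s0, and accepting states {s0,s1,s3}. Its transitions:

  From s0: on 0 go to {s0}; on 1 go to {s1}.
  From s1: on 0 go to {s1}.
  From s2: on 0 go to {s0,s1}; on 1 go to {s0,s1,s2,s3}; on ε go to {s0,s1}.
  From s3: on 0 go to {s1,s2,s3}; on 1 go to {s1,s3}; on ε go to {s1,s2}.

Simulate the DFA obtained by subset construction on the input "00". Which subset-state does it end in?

Start: {s0}.
δ(s0,0) = {s0}.
Union: {s0}.
After 0: {s0}.
δ(s0,0) = {s0}.
Union: {s0}.
After 0: {s0}.

{s0}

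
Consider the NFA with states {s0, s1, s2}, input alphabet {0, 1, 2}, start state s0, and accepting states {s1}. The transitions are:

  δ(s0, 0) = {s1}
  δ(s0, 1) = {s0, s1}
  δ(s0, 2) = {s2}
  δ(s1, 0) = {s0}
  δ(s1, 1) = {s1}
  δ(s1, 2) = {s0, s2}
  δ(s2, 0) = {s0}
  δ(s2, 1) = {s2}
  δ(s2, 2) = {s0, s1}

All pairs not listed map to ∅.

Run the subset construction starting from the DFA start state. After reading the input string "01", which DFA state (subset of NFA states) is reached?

Start: {s0}.
δ(s0,0) = {s1}.
Union: {s1}.
After 0: {s1}.
δ(s1,1) = {s1}.
Union: {s1}.
After 1: {s1}.

{s1}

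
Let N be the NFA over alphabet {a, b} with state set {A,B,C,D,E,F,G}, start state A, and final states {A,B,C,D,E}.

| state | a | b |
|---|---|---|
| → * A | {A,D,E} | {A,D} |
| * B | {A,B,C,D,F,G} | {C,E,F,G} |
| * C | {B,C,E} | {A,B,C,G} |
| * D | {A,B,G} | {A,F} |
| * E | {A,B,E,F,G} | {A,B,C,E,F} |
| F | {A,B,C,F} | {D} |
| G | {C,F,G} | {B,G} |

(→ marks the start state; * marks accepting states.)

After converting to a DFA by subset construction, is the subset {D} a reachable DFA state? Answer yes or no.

no

Start state of the DFA: {A}.
{A} --a--> {A,D,E}  [new]
{A} --b--> {A,D}  [new]
{A,D,E} --a--> {A,B,D,E,F,G}  [new]
{A,D,E} --b--> {A,B,C,D,E,F}  [new]
{A,D} --a--> {A,B,D,E,G}  [new]
{A,D} --b--> {A,D,F}  [new]
{A,B,D,E,F,G} --a--> {A,B,C,D,E,F,G}  [new]
{A,B,D,E,F,G} --b--> {A,B,C,D,E,F,G}  [seen]
{A,B,C,D,E,F} --a--> {A,B,C,D,E,F,G}  [seen]
{A,B,C,D,E,F} --b--> {A,B,C,D,E,F,G}  [seen]
{A,B,D,E,G} --a--> {A,B,C,D,E,F,G}  [seen]
{A,B,D,E,G} --b--> {A,B,C,D,E,F,G}  [seen]
{A,D,F} --a--> {A,B,C,D,E,F,G}  [seen]
{A,D,F} --b--> {A,D,F}  [seen]
{A,B,C,D,E,F,G} --a--> {A,B,C,D,E,F,G}  [seen]
{A,B,C,D,E,F,G} --b--> {A,B,C,D,E,F,G}  [seen]
Reachable DFA states: {A}, {A,D,E}, {A,D}, {A,B,D,E,F,G}, {A,B,C,D,E,F}, {A,B,D,E,G}, {A,D,F}, {A,B,C,D,E,F,G}.
{D} is not among them.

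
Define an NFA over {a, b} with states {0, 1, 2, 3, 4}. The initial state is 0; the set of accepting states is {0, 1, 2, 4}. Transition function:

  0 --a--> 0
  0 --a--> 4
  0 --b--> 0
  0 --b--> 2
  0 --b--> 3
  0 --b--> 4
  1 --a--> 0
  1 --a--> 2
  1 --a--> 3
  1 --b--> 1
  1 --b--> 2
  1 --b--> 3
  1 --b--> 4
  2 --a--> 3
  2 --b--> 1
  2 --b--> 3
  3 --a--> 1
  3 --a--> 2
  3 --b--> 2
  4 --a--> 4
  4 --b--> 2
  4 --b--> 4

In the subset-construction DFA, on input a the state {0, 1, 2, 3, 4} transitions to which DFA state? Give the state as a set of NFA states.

δ(0,a) = {0, 4}; δ(1,a) = {0, 2, 3}; δ(2,a) = {3}; δ(3,a) = {1, 2}; δ(4,a) = {4}.
Union: {0, 1, 2, 3, 4}.

{0, 1, 2, 3, 4}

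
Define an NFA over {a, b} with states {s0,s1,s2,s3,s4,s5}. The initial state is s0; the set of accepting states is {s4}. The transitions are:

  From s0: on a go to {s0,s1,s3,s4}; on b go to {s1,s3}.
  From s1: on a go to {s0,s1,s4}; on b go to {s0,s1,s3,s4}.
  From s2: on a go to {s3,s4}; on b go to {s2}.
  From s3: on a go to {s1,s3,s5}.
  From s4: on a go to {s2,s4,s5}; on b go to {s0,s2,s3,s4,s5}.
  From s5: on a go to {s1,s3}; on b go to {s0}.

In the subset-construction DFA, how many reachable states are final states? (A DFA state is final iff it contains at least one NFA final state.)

Start state of the DFA: {s0}.
{s0} --a--> {s0,s1,s3,s4}  [new]
{s0} --b--> {s1,s3}  [new]
{s0,s1,s3,s4} --a--> {s0,s1,s2,s3,s4,s5}  [new]
{s0,s1,s3,s4} --b--> {s0,s1,s2,s3,s4,s5}  [seen]
{s1,s3} --a--> {s0,s1,s3,s4,s5}  [new]
{s1,s3} --b--> {s0,s1,s3,s4}  [seen]
{s0,s1,s2,s3,s4,s5} --a--> {s0,s1,s2,s3,s4,s5}  [seen]
{s0,s1,s2,s3,s4,s5} --b--> {s0,s1,s2,s3,s4,s5}  [seen]
{s0,s1,s3,s4,s5} --a--> {s0,s1,s2,s3,s4,s5}  [seen]
{s0,s1,s3,s4,s5} --b--> {s0,s1,s2,s3,s4,s5}  [seen]
Reachable DFA states: {s0}, {s0,s1,s3,s4}, {s1,s3}, {s0,s1,s2,s3,s4,s5}, {s0,s1,s3,s4,s5}.
Accepting DFA states (contain an NFA accepting state): {s0,s1,s3,s4}, {s0,s1,s2,s3,s4,s5}, {s0,s1,s3,s4,s5}.

3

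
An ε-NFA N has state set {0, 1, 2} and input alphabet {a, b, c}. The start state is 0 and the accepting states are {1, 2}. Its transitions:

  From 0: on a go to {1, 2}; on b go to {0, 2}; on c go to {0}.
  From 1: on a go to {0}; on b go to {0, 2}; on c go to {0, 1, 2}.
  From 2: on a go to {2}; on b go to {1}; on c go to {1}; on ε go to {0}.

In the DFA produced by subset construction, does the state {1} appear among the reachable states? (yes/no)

no

Start state of the DFA: {0} (ε-closure of the NFA start).
{0} --a--> {0, 1, 2}  [new]
{0} --b--> {0, 2}  [new]
{0} --c--> {0}  [seen]
{0, 1, 2} --a--> {0, 1, 2}  [seen]
{0, 1, 2} --b--> {0, 1, 2}  [seen]
{0, 1, 2} --c--> {0, 1, 2}  [seen]
{0, 2} --a--> {0, 1, 2}  [seen]
{0, 2} --b--> {0, 1, 2}  [seen]
{0, 2} --c--> {0, 1}  [new]
{0, 1} --a--> {0, 1, 2}  [seen]
{0, 1} --b--> {0, 2}  [seen]
{0, 1} --c--> {0, 1, 2}  [seen]
Reachable DFA states: {0}, {0, 1, 2}, {0, 2}, {0, 1}.
{1} is not among them.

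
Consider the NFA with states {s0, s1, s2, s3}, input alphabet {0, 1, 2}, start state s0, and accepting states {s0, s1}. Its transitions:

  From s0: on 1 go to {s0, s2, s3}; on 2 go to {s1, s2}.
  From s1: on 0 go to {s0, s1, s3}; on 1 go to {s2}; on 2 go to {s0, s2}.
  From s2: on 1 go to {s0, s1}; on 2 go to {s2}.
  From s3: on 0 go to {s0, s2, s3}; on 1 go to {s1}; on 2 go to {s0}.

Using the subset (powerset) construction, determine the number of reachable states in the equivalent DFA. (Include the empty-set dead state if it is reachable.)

8

Start state of the DFA: {s0}.
{s0} --0--> ∅  [new]
{s0} --1--> {s0, s2, s3}  [new]
{s0} --2--> {s1, s2}  [new]
∅ --0--> ∅  [seen]
∅ --1--> ∅  [seen]
∅ --2--> ∅  [seen]
{s0, s2, s3} --0--> {s0, s2, s3}  [seen]
{s0, s2, s3} --1--> {s0, s1, s2, s3}  [new]
{s0, s2, s3} --2--> {s0, s1, s2}  [new]
{s1, s2} --0--> {s0, s1, s3}  [new]
{s1, s2} --1--> {s0, s1, s2}  [seen]
{s1, s2} --2--> {s0, s2}  [new]
{s0, s1, s2, s3} --0--> {s0, s1, s2, s3}  [seen]
{s0, s1, s2, s3} --1--> {s0, s1, s2, s3}  [seen]
{s0, s1, s2, s3} --2--> {s0, s1, s2}  [seen]
{s0, s1, s2} --0--> {s0, s1, s3}  [seen]
{s0, s1, s2} --1--> {s0, s1, s2, s3}  [seen]
{s0, s1, s2} --2--> {s0, s1, s2}  [seen]
{s0, s1, s3} --0--> {s0, s1, s2, s3}  [seen]
{s0, s1, s3} --1--> {s0, s1, s2, s3}  [seen]
{s0, s1, s3} --2--> {s0, s1, s2}  [seen]
{s0, s2} --0--> ∅  [seen]
{s0, s2} --1--> {s0, s1, s2, s3}  [seen]
{s0, s2} --2--> {s1, s2}  [seen]
Reachable DFA states: {s0}, ∅, {s0, s2, s3}, {s1, s2}, {s0, s1, s2, s3}, {s0, s1, s2}, {s0, s1, s3}, {s0, s2}.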